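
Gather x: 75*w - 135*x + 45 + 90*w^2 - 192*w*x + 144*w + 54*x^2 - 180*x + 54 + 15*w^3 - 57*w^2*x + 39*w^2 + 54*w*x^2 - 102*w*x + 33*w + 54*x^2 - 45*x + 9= 15*w^3 + 129*w^2 + 252*w + x^2*(54*w + 108) + x*(-57*w^2 - 294*w - 360) + 108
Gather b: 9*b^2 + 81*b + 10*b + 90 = 9*b^2 + 91*b + 90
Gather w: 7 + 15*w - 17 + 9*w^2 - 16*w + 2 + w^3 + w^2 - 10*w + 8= w^3 + 10*w^2 - 11*w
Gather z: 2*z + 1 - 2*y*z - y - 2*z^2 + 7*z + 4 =-y - 2*z^2 + z*(9 - 2*y) + 5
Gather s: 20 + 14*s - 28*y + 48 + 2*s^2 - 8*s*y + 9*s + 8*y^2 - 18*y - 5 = 2*s^2 + s*(23 - 8*y) + 8*y^2 - 46*y + 63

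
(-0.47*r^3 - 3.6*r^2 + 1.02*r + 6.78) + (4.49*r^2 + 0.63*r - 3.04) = -0.47*r^3 + 0.89*r^2 + 1.65*r + 3.74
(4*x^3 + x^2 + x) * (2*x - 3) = 8*x^4 - 10*x^3 - x^2 - 3*x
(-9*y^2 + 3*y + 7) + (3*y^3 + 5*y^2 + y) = 3*y^3 - 4*y^2 + 4*y + 7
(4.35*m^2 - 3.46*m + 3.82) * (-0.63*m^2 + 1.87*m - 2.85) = -2.7405*m^4 + 10.3143*m^3 - 21.2743*m^2 + 17.0044*m - 10.887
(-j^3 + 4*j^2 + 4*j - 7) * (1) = -j^3 + 4*j^2 + 4*j - 7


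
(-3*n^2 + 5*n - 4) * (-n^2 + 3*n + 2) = 3*n^4 - 14*n^3 + 13*n^2 - 2*n - 8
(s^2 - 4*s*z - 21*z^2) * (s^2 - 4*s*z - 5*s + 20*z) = s^4 - 8*s^3*z - 5*s^3 - 5*s^2*z^2 + 40*s^2*z + 84*s*z^3 + 25*s*z^2 - 420*z^3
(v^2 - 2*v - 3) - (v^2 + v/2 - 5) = 2 - 5*v/2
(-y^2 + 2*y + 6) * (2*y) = -2*y^3 + 4*y^2 + 12*y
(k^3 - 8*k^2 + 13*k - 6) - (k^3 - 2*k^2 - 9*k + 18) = -6*k^2 + 22*k - 24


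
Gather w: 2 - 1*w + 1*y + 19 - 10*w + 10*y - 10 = -11*w + 11*y + 11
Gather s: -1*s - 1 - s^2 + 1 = -s^2 - s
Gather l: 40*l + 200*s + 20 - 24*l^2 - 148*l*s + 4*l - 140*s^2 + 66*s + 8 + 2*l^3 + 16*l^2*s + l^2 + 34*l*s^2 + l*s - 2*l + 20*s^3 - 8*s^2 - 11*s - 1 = 2*l^3 + l^2*(16*s - 23) + l*(34*s^2 - 147*s + 42) + 20*s^3 - 148*s^2 + 255*s + 27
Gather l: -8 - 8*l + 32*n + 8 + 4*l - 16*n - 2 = -4*l + 16*n - 2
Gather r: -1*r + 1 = 1 - r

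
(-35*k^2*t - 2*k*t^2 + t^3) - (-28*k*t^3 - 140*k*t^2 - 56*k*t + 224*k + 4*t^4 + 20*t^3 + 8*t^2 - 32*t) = -35*k^2*t + 28*k*t^3 + 138*k*t^2 + 56*k*t - 224*k - 4*t^4 - 19*t^3 - 8*t^2 + 32*t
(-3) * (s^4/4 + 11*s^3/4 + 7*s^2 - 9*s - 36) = -3*s^4/4 - 33*s^3/4 - 21*s^2 + 27*s + 108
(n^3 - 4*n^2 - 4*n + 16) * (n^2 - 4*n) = n^5 - 8*n^4 + 12*n^3 + 32*n^2 - 64*n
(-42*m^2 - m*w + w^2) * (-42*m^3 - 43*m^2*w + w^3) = 1764*m^5 + 1848*m^4*w + m^3*w^2 - 85*m^2*w^3 - m*w^4 + w^5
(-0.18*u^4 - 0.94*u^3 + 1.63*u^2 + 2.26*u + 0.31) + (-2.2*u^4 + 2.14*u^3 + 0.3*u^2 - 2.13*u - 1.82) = -2.38*u^4 + 1.2*u^3 + 1.93*u^2 + 0.13*u - 1.51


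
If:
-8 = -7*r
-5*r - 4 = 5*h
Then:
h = -68/35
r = 8/7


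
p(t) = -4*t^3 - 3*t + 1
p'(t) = -12*t^2 - 3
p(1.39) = -13.91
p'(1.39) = -26.19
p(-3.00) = 118.00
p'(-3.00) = -111.00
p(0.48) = -0.88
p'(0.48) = -5.76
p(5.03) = -523.14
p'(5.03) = -306.61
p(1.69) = -23.38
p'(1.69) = -37.27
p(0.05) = 0.85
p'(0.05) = -3.03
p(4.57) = -394.49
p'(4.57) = -253.62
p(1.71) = -24.13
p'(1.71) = -38.09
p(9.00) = -2942.00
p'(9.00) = -975.00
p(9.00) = -2942.00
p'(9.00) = -975.00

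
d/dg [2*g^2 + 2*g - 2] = 4*g + 2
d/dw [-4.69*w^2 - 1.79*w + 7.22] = -9.38*w - 1.79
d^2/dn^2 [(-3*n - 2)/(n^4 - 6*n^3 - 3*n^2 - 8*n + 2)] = 2*(4*(3*n + 2)*(-2*n^3 + 9*n^2 + 3*n + 4)^2 + 3*(4*n^3 - 18*n^2 - 6*n - (3*n + 2)*(-2*n^2 + 6*n + 1) - 8)*(-n^4 + 6*n^3 + 3*n^2 + 8*n - 2))/(-n^4 + 6*n^3 + 3*n^2 + 8*n - 2)^3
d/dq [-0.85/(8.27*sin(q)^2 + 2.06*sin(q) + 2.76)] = (14.059*sin(q) + 1.751)*cos(q)/(8.27*sin(q)^2 + 2.06*sin(q) + 2.76)^2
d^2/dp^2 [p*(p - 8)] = 2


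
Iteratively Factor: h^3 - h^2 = (h)*(h^2 - h) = h*(h - 1)*(h)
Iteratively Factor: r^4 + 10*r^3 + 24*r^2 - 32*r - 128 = (r + 4)*(r^3 + 6*r^2 - 32) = (r + 4)^2*(r^2 + 2*r - 8) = (r - 2)*(r + 4)^2*(r + 4)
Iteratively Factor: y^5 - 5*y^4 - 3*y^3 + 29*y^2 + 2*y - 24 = (y + 2)*(y^4 - 7*y^3 + 11*y^2 + 7*y - 12) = (y - 3)*(y + 2)*(y^3 - 4*y^2 - y + 4) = (y - 3)*(y + 1)*(y + 2)*(y^2 - 5*y + 4) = (y - 3)*(y - 1)*(y + 1)*(y + 2)*(y - 4)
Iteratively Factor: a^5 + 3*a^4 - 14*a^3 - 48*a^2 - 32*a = (a + 4)*(a^4 - a^3 - 10*a^2 - 8*a) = (a + 2)*(a + 4)*(a^3 - 3*a^2 - 4*a) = (a - 4)*(a + 2)*(a + 4)*(a^2 + a) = a*(a - 4)*(a + 2)*(a + 4)*(a + 1)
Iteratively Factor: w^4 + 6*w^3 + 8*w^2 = (w + 2)*(w^3 + 4*w^2) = (w + 2)*(w + 4)*(w^2) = w*(w + 2)*(w + 4)*(w)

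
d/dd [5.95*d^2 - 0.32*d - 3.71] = 11.9*d - 0.32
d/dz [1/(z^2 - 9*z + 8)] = (9 - 2*z)/(z^2 - 9*z + 8)^2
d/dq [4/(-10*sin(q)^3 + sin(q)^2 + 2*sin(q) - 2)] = 8*(15*sin(q)^2 - sin(q) - 1)*cos(q)/(10*sin(q)^3 - sin(q)^2 - 2*sin(q) + 2)^2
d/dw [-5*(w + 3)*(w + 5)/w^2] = 10*(4*w + 15)/w^3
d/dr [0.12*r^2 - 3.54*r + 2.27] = 0.24*r - 3.54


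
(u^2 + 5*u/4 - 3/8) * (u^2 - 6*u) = u^4 - 19*u^3/4 - 63*u^2/8 + 9*u/4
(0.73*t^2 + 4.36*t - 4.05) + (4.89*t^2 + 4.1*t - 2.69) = 5.62*t^2 + 8.46*t - 6.74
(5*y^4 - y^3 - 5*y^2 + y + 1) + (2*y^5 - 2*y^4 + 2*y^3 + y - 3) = 2*y^5 + 3*y^4 + y^3 - 5*y^2 + 2*y - 2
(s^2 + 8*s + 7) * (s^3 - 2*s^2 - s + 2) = s^5 + 6*s^4 - 10*s^3 - 20*s^2 + 9*s + 14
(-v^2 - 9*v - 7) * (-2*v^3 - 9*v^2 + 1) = 2*v^5 + 27*v^4 + 95*v^3 + 62*v^2 - 9*v - 7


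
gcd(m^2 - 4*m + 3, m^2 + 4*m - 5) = m - 1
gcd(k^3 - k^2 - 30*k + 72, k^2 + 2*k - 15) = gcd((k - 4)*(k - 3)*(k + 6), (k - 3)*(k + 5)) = k - 3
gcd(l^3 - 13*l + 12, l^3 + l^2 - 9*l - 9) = l - 3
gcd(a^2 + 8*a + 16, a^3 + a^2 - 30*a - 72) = a + 4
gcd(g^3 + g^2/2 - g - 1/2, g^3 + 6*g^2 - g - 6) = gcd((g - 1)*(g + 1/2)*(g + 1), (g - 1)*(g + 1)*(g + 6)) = g^2 - 1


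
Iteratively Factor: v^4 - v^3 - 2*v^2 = (v)*(v^3 - v^2 - 2*v) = v*(v + 1)*(v^2 - 2*v) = v^2*(v + 1)*(v - 2)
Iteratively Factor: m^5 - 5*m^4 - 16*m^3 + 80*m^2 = (m + 4)*(m^4 - 9*m^3 + 20*m^2) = (m - 5)*(m + 4)*(m^3 - 4*m^2) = m*(m - 5)*(m + 4)*(m^2 - 4*m) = m*(m - 5)*(m - 4)*(m + 4)*(m)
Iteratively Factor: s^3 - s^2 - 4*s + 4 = (s - 1)*(s^2 - 4) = (s - 1)*(s + 2)*(s - 2)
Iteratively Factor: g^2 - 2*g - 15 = (g + 3)*(g - 5)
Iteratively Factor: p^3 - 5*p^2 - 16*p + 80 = (p - 5)*(p^2 - 16) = (p - 5)*(p + 4)*(p - 4)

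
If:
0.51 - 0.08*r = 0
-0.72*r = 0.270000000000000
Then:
No Solution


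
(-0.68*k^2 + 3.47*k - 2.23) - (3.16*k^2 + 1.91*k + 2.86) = -3.84*k^2 + 1.56*k - 5.09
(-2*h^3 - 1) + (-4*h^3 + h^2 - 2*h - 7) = -6*h^3 + h^2 - 2*h - 8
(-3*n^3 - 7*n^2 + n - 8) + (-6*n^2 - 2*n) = -3*n^3 - 13*n^2 - n - 8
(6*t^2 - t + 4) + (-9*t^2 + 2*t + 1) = -3*t^2 + t + 5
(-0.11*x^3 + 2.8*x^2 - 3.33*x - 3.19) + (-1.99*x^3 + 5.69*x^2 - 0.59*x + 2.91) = -2.1*x^3 + 8.49*x^2 - 3.92*x - 0.28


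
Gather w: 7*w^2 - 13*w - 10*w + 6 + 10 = 7*w^2 - 23*w + 16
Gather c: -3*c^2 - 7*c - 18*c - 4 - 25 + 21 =-3*c^2 - 25*c - 8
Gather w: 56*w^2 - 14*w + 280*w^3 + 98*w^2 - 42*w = 280*w^3 + 154*w^2 - 56*w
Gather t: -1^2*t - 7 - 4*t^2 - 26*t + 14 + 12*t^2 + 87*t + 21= 8*t^2 + 60*t + 28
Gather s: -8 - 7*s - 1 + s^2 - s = s^2 - 8*s - 9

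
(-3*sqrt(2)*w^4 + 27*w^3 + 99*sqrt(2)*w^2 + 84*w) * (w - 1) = -3*sqrt(2)*w^5 + 3*sqrt(2)*w^4 + 27*w^4 - 27*w^3 + 99*sqrt(2)*w^3 - 99*sqrt(2)*w^2 + 84*w^2 - 84*w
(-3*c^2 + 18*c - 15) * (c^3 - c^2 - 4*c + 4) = -3*c^5 + 21*c^4 - 21*c^3 - 69*c^2 + 132*c - 60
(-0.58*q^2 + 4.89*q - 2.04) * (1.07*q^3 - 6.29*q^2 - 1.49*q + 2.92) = -0.6206*q^5 + 8.8805*q^4 - 32.0767*q^3 + 3.8519*q^2 + 17.3184*q - 5.9568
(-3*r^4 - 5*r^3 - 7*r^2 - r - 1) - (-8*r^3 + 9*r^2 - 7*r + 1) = -3*r^4 + 3*r^3 - 16*r^2 + 6*r - 2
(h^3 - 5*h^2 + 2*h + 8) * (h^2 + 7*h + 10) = h^5 + 2*h^4 - 23*h^3 - 28*h^2 + 76*h + 80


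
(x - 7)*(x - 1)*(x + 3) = x^3 - 5*x^2 - 17*x + 21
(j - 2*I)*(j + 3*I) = j^2 + I*j + 6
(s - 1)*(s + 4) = s^2 + 3*s - 4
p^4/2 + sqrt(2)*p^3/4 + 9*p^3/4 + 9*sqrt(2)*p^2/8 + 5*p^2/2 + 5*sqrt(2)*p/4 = p*(p/2 + 1)*(p + 5/2)*(p + sqrt(2)/2)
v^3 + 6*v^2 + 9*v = v*(v + 3)^2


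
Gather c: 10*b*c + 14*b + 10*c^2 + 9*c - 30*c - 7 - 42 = 14*b + 10*c^2 + c*(10*b - 21) - 49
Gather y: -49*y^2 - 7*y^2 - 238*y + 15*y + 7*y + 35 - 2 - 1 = -56*y^2 - 216*y + 32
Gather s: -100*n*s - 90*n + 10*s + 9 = -90*n + s*(10 - 100*n) + 9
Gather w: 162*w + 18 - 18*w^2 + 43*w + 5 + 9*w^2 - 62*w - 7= -9*w^2 + 143*w + 16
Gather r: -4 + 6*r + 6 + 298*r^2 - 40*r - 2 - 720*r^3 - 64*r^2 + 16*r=-720*r^3 + 234*r^2 - 18*r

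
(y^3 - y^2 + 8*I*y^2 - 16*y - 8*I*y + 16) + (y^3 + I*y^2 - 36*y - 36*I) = 2*y^3 - y^2 + 9*I*y^2 - 52*y - 8*I*y + 16 - 36*I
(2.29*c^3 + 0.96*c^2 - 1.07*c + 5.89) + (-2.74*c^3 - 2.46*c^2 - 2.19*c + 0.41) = -0.45*c^3 - 1.5*c^2 - 3.26*c + 6.3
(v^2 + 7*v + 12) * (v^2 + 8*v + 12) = v^4 + 15*v^3 + 80*v^2 + 180*v + 144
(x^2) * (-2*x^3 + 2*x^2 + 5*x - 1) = -2*x^5 + 2*x^4 + 5*x^3 - x^2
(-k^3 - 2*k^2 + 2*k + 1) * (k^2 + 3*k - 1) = -k^5 - 5*k^4 - 3*k^3 + 9*k^2 + k - 1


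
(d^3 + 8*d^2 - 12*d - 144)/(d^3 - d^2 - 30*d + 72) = (d + 6)/(d - 3)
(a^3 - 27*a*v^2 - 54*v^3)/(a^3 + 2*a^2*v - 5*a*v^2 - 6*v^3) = (-a^2 + 3*a*v + 18*v^2)/(-a^2 + a*v + 2*v^2)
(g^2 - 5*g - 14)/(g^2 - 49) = (g + 2)/(g + 7)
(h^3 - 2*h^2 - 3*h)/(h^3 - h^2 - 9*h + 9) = h*(h + 1)/(h^2 + 2*h - 3)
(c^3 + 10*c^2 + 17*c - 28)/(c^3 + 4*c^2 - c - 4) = (c + 7)/(c + 1)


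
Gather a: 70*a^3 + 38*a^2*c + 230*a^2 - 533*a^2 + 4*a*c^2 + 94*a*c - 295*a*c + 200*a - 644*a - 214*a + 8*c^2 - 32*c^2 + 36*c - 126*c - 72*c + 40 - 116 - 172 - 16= 70*a^3 + a^2*(38*c - 303) + a*(4*c^2 - 201*c - 658) - 24*c^2 - 162*c - 264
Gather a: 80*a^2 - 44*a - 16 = 80*a^2 - 44*a - 16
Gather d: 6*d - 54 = 6*d - 54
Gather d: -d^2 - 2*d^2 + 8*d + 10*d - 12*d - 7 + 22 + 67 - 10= -3*d^2 + 6*d + 72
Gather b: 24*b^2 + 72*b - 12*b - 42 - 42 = 24*b^2 + 60*b - 84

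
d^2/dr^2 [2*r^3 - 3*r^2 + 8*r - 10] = 12*r - 6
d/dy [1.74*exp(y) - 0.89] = 1.74*exp(y)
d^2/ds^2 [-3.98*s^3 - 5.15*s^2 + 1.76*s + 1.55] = -23.88*s - 10.3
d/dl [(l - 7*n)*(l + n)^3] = 4*(l - 5*n)*(l + n)^2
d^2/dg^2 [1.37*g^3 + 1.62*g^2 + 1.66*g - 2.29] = 8.22*g + 3.24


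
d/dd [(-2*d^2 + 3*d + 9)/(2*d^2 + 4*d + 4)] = (-7*d^2 - 26*d - 12)/(2*(d^4 + 4*d^3 + 8*d^2 + 8*d + 4))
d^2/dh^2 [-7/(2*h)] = -7/h^3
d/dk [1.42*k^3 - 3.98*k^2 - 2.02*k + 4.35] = 4.26*k^2 - 7.96*k - 2.02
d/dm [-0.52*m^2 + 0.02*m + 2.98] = 0.02 - 1.04*m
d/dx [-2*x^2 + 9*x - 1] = 9 - 4*x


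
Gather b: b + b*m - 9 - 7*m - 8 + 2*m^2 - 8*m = b*(m + 1) + 2*m^2 - 15*m - 17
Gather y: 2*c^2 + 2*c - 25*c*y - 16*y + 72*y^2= 2*c^2 + 2*c + 72*y^2 + y*(-25*c - 16)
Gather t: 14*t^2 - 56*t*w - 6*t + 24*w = 14*t^2 + t*(-56*w - 6) + 24*w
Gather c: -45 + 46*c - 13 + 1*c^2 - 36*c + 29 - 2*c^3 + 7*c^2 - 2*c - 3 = -2*c^3 + 8*c^2 + 8*c - 32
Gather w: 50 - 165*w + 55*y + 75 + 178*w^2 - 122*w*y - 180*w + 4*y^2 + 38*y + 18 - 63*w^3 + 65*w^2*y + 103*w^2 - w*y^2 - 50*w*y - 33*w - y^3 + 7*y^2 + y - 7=-63*w^3 + w^2*(65*y + 281) + w*(-y^2 - 172*y - 378) - y^3 + 11*y^2 + 94*y + 136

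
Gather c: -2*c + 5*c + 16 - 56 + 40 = 3*c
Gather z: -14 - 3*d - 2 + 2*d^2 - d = 2*d^2 - 4*d - 16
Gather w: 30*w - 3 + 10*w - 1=40*w - 4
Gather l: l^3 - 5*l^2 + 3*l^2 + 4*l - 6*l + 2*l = l^3 - 2*l^2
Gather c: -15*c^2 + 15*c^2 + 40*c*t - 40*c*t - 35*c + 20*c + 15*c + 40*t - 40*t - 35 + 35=0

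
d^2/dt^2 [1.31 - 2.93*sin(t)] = 2.93*sin(t)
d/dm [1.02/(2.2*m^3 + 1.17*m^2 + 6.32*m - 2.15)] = (-6.732*m^2 - 2.3868*m - 6.4464)/(2.2*m^3 + 1.17*m^2 + 6.32*m - 2.15)^2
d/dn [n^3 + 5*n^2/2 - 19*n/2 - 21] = 3*n^2 + 5*n - 19/2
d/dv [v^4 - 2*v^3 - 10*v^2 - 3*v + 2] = 4*v^3 - 6*v^2 - 20*v - 3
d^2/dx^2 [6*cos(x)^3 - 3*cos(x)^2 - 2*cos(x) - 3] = -5*cos(x)/2 + 6*cos(2*x) - 27*cos(3*x)/2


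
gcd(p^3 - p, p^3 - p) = p^3 - p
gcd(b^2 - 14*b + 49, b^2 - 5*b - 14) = b - 7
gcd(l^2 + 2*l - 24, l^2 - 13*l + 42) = 1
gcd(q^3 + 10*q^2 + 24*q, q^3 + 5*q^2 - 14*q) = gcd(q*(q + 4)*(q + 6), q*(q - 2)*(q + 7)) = q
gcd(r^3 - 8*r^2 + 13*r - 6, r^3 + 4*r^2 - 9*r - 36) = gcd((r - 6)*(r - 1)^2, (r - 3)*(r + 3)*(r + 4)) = 1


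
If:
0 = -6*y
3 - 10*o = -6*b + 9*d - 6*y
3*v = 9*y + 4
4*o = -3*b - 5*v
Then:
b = -4*o/3 - 20/9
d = -2*o - 31/27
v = 4/3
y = 0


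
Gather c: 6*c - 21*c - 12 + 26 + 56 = 70 - 15*c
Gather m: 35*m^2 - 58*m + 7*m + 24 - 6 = 35*m^2 - 51*m + 18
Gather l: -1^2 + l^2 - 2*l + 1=l^2 - 2*l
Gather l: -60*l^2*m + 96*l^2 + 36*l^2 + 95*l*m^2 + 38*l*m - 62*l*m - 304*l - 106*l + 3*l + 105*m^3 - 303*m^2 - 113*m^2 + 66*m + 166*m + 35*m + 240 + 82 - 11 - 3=l^2*(132 - 60*m) + l*(95*m^2 - 24*m - 407) + 105*m^3 - 416*m^2 + 267*m + 308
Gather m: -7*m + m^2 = m^2 - 7*m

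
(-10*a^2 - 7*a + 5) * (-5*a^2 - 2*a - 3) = 50*a^4 + 55*a^3 + 19*a^2 + 11*a - 15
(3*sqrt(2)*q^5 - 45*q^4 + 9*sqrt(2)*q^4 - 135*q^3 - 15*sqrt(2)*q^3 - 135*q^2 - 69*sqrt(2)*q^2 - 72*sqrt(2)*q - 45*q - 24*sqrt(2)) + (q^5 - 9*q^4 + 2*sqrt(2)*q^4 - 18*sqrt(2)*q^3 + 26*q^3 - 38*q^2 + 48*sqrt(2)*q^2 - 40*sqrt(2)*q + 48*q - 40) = q^5 + 3*sqrt(2)*q^5 - 54*q^4 + 11*sqrt(2)*q^4 - 109*q^3 - 33*sqrt(2)*q^3 - 173*q^2 - 21*sqrt(2)*q^2 - 112*sqrt(2)*q + 3*q - 40 - 24*sqrt(2)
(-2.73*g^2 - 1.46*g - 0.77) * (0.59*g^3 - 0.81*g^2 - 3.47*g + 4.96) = -1.6107*g^5 + 1.3499*g^4 + 10.2014*g^3 - 7.8509*g^2 - 4.5697*g - 3.8192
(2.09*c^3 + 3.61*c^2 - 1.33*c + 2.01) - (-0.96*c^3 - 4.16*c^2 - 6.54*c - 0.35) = 3.05*c^3 + 7.77*c^2 + 5.21*c + 2.36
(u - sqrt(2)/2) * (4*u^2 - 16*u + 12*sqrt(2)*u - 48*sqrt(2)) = 4*u^3 - 16*u^2 + 10*sqrt(2)*u^2 - 40*sqrt(2)*u - 12*u + 48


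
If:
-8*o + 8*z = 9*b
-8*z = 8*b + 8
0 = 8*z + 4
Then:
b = -1/2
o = 1/16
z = -1/2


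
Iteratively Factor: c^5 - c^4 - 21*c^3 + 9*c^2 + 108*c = (c + 3)*(c^4 - 4*c^3 - 9*c^2 + 36*c) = c*(c + 3)*(c^3 - 4*c^2 - 9*c + 36) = c*(c + 3)^2*(c^2 - 7*c + 12) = c*(c - 3)*(c + 3)^2*(c - 4)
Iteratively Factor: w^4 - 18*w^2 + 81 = (w - 3)*(w^3 + 3*w^2 - 9*w - 27) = (w - 3)*(w + 3)*(w^2 - 9) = (w - 3)*(w + 3)^2*(w - 3)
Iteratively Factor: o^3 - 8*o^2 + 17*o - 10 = (o - 1)*(o^2 - 7*o + 10) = (o - 5)*(o - 1)*(o - 2)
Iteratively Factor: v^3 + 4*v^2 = (v)*(v^2 + 4*v) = v^2*(v + 4)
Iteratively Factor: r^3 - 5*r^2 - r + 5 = (r - 1)*(r^2 - 4*r - 5) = (r - 1)*(r + 1)*(r - 5)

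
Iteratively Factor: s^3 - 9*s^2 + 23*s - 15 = (s - 3)*(s^2 - 6*s + 5) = (s - 5)*(s - 3)*(s - 1)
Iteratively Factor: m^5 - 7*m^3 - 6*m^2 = (m + 1)*(m^4 - m^3 - 6*m^2) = (m - 3)*(m + 1)*(m^3 + 2*m^2) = m*(m - 3)*(m + 1)*(m^2 + 2*m) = m*(m - 3)*(m + 1)*(m + 2)*(m)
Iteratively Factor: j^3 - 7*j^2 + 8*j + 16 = (j - 4)*(j^2 - 3*j - 4) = (j - 4)*(j + 1)*(j - 4)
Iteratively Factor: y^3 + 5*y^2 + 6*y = (y + 3)*(y^2 + 2*y) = (y + 2)*(y + 3)*(y)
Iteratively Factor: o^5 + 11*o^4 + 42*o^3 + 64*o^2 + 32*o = (o)*(o^4 + 11*o^3 + 42*o^2 + 64*o + 32) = o*(o + 1)*(o^3 + 10*o^2 + 32*o + 32) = o*(o + 1)*(o + 4)*(o^2 + 6*o + 8) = o*(o + 1)*(o + 4)^2*(o + 2)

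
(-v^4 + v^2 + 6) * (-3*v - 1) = 3*v^5 + v^4 - 3*v^3 - v^2 - 18*v - 6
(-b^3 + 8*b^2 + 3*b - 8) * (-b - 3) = b^4 - 5*b^3 - 27*b^2 - b + 24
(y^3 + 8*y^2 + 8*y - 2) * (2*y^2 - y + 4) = 2*y^5 + 15*y^4 + 12*y^3 + 20*y^2 + 34*y - 8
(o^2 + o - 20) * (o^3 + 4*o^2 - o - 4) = o^5 + 5*o^4 - 17*o^3 - 85*o^2 + 16*o + 80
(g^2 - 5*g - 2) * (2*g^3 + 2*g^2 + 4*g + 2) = 2*g^5 - 8*g^4 - 10*g^3 - 22*g^2 - 18*g - 4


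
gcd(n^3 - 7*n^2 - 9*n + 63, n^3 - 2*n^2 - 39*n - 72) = n + 3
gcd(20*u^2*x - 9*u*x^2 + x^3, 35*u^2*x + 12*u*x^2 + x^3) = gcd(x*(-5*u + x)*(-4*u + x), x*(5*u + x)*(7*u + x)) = x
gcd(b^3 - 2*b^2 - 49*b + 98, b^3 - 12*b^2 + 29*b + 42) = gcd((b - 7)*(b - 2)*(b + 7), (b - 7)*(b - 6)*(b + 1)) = b - 7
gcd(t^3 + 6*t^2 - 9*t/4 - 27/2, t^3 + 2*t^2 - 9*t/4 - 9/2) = t^2 - 9/4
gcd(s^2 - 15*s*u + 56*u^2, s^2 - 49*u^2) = s - 7*u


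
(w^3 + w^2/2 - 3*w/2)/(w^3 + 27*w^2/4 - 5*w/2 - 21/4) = 2*w*(2*w + 3)/(4*w^2 + 31*w + 21)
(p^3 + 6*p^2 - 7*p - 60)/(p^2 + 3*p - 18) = (p^2 + 9*p + 20)/(p + 6)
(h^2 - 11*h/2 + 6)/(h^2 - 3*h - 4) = (h - 3/2)/(h + 1)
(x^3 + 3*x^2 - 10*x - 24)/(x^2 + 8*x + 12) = (x^2 + x - 12)/(x + 6)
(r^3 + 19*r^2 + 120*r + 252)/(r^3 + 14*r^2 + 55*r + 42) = (r + 6)/(r + 1)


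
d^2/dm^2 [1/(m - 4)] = 2/(m - 4)^3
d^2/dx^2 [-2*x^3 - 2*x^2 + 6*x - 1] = -12*x - 4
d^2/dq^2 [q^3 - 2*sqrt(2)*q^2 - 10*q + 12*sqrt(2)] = 6*q - 4*sqrt(2)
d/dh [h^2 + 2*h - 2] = 2*h + 2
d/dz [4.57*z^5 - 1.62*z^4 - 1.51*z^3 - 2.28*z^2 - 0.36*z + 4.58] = 22.85*z^4 - 6.48*z^3 - 4.53*z^2 - 4.56*z - 0.36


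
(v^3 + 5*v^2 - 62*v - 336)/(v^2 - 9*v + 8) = (v^2 + 13*v + 42)/(v - 1)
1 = 1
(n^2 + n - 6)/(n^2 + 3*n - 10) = (n + 3)/(n + 5)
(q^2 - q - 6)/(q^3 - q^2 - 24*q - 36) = (q - 3)/(q^2 - 3*q - 18)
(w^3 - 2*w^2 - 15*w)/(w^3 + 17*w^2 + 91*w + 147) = w*(w - 5)/(w^2 + 14*w + 49)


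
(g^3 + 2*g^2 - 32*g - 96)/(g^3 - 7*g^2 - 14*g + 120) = (g + 4)/(g - 5)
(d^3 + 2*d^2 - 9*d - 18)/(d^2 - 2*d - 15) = (d^2 - d - 6)/(d - 5)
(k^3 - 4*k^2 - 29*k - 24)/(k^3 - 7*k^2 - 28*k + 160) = (k^2 + 4*k + 3)/(k^2 + k - 20)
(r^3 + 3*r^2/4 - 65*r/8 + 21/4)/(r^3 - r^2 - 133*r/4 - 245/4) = (4*r^2 - 11*r + 6)/(2*(2*r^2 - 9*r - 35))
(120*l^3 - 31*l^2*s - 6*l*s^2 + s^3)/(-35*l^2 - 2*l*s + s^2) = (24*l^2 - 11*l*s + s^2)/(-7*l + s)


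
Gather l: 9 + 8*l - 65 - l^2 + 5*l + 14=-l^2 + 13*l - 42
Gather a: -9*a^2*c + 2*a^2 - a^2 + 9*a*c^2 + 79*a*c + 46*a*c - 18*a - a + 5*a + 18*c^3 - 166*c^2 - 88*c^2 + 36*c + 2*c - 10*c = a^2*(1 - 9*c) + a*(9*c^2 + 125*c - 14) + 18*c^3 - 254*c^2 + 28*c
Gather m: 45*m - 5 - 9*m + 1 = 36*m - 4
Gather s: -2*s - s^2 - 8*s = -s^2 - 10*s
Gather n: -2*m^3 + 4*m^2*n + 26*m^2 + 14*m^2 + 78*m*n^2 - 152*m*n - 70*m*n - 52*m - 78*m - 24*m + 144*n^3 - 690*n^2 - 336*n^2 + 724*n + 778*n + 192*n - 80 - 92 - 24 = -2*m^3 + 40*m^2 - 154*m + 144*n^3 + n^2*(78*m - 1026) + n*(4*m^2 - 222*m + 1694) - 196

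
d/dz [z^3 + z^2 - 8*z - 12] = 3*z^2 + 2*z - 8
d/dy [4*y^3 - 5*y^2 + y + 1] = 12*y^2 - 10*y + 1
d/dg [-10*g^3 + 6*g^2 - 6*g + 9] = -30*g^2 + 12*g - 6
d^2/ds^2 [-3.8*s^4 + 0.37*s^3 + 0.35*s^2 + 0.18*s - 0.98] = -45.6*s^2 + 2.22*s + 0.7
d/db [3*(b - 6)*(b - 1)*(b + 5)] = 9*b^2 - 12*b - 87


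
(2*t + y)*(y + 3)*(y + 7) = 2*t*y^2 + 20*t*y + 42*t + y^3 + 10*y^2 + 21*y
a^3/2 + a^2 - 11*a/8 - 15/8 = (a/2 + 1/2)*(a - 3/2)*(a + 5/2)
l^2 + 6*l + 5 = (l + 1)*(l + 5)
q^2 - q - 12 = (q - 4)*(q + 3)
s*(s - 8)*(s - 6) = s^3 - 14*s^2 + 48*s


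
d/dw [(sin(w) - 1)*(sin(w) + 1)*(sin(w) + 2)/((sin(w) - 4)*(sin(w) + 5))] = (sin(w)^4 + 2*sin(w)^3 - 57*sin(w)^2 - 76*sin(w) + 22)*cos(w)/((sin(w) - 4)^2*(sin(w) + 5)^2)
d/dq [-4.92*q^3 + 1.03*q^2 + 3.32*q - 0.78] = -14.76*q^2 + 2.06*q + 3.32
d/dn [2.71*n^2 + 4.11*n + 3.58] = 5.42*n + 4.11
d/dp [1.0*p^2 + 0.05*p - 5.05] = 2.0*p + 0.05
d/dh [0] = 0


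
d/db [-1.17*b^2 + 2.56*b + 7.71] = 2.56 - 2.34*b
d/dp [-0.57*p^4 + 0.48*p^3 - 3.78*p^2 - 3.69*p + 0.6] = -2.28*p^3 + 1.44*p^2 - 7.56*p - 3.69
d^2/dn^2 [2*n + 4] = 0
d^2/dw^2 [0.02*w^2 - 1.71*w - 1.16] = 0.0400000000000000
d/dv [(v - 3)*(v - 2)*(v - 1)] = 3*v^2 - 12*v + 11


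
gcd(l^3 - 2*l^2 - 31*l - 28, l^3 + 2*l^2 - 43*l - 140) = l^2 - 3*l - 28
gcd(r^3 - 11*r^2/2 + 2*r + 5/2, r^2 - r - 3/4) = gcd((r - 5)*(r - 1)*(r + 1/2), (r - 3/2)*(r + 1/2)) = r + 1/2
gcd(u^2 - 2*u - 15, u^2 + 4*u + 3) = u + 3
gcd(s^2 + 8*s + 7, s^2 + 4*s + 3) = s + 1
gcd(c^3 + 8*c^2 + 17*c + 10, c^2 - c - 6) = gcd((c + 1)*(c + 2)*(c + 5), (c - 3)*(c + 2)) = c + 2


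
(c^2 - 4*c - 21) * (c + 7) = c^3 + 3*c^2 - 49*c - 147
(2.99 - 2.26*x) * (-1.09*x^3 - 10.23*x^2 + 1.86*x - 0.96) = 2.4634*x^4 + 19.8607*x^3 - 34.7913*x^2 + 7.731*x - 2.8704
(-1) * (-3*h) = 3*h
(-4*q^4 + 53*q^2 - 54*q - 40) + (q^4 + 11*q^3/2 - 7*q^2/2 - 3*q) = -3*q^4 + 11*q^3/2 + 99*q^2/2 - 57*q - 40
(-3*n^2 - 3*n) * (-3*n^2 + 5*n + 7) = 9*n^4 - 6*n^3 - 36*n^2 - 21*n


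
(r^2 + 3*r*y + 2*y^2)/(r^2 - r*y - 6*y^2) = (-r - y)/(-r + 3*y)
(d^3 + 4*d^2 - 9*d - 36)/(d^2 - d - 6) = (d^2 + 7*d + 12)/(d + 2)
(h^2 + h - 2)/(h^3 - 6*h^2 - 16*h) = (h - 1)/(h*(h - 8))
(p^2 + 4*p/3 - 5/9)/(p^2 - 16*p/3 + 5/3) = (p + 5/3)/(p - 5)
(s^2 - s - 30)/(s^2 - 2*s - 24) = (s + 5)/(s + 4)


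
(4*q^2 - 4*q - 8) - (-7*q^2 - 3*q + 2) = 11*q^2 - q - 10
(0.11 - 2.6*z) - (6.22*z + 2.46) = -8.82*z - 2.35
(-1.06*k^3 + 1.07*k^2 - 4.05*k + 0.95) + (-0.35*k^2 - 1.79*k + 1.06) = -1.06*k^3 + 0.72*k^2 - 5.84*k + 2.01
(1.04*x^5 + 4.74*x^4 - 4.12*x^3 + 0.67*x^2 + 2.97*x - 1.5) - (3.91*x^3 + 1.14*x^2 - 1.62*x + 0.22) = 1.04*x^5 + 4.74*x^4 - 8.03*x^3 - 0.47*x^2 + 4.59*x - 1.72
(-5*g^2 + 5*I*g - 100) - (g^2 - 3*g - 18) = -6*g^2 + 3*g + 5*I*g - 82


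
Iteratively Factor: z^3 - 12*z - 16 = (z - 4)*(z^2 + 4*z + 4) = (z - 4)*(z + 2)*(z + 2)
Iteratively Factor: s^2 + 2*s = (s + 2)*(s)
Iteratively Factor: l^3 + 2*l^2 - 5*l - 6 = (l - 2)*(l^2 + 4*l + 3) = (l - 2)*(l + 3)*(l + 1)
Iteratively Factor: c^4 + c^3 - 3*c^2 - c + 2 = (c - 1)*(c^3 + 2*c^2 - c - 2) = (c - 1)*(c + 2)*(c^2 - 1) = (c - 1)^2*(c + 2)*(c + 1)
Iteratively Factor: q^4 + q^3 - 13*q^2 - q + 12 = (q + 1)*(q^3 - 13*q + 12) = (q + 1)*(q + 4)*(q^2 - 4*q + 3) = (q - 3)*(q + 1)*(q + 4)*(q - 1)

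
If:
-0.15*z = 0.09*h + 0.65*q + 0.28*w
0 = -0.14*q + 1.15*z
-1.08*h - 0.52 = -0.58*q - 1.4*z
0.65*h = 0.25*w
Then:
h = -0.26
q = 0.32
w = -0.68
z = 0.04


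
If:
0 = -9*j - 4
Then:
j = -4/9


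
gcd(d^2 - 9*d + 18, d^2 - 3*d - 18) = d - 6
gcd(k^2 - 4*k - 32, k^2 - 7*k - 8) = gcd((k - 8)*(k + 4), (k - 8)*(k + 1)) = k - 8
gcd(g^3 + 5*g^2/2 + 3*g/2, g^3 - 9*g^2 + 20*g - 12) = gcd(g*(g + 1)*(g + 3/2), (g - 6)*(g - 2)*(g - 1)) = 1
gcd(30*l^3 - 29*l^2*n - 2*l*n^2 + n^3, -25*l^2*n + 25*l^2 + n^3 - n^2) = 5*l + n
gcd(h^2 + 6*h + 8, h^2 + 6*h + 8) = h^2 + 6*h + 8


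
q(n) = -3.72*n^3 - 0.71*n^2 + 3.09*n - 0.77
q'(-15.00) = -2486.61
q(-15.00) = 12348.13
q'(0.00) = 3.09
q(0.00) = -0.77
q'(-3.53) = -130.96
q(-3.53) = 143.11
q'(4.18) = -197.84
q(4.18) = -271.95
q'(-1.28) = -13.38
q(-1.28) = 1.91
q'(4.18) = -197.84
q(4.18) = -271.95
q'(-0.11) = 3.11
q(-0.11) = -1.11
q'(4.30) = -209.36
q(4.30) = -296.38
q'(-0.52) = 0.81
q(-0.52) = -2.05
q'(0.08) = 2.90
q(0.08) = -0.53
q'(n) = -11.16*n^2 - 1.42*n + 3.09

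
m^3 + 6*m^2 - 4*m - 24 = (m - 2)*(m + 2)*(m + 6)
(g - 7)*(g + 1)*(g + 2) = g^3 - 4*g^2 - 19*g - 14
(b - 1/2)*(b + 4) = b^2 + 7*b/2 - 2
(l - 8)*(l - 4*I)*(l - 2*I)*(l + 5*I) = l^4 - 8*l^3 - I*l^3 + 22*l^2 + 8*I*l^2 - 176*l - 40*I*l + 320*I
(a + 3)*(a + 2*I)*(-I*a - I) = -I*a^3 + 2*a^2 - 4*I*a^2 + 8*a - 3*I*a + 6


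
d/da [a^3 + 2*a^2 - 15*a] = 3*a^2 + 4*a - 15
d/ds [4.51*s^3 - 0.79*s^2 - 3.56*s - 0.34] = 13.53*s^2 - 1.58*s - 3.56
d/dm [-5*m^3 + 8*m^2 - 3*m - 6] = -15*m^2 + 16*m - 3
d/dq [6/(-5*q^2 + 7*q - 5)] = 6*(10*q - 7)/(5*q^2 - 7*q + 5)^2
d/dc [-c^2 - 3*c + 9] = -2*c - 3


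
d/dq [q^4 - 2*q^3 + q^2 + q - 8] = 4*q^3 - 6*q^2 + 2*q + 1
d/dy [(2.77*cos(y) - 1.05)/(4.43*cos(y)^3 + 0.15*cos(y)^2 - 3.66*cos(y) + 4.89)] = (24.5422*cos(y)^3 - 13.539*cos(y)^2 - 0.315*cos(y) - 9.7023)*sin(y)/(19.6249*cos(y)^6 + 1.329*cos(y)^5 - 32.4051*cos(y)^4 + 42.2274*cos(y)^3 + 14.8626*cos(y)^2 - 35.7948*cos(y) + 23.9121)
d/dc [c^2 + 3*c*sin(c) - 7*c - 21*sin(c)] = 3*c*cos(c) + 2*c + 3*sin(c) - 21*cos(c) - 7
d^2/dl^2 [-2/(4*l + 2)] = -8/(2*l + 1)^3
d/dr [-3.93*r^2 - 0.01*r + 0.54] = -7.86*r - 0.01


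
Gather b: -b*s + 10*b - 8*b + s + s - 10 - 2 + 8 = b*(2 - s) + 2*s - 4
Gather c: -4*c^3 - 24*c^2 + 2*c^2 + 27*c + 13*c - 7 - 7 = -4*c^3 - 22*c^2 + 40*c - 14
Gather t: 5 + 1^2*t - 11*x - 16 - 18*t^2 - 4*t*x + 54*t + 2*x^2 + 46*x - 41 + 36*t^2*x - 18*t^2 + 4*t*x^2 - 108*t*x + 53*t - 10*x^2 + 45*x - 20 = t^2*(36*x - 36) + t*(4*x^2 - 112*x + 108) - 8*x^2 + 80*x - 72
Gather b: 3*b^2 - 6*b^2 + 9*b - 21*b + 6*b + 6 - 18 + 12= -3*b^2 - 6*b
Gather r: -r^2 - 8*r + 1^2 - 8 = -r^2 - 8*r - 7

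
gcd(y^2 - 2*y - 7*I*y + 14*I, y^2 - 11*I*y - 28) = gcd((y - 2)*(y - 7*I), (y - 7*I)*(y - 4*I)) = y - 7*I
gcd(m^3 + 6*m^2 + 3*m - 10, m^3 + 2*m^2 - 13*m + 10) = m^2 + 4*m - 5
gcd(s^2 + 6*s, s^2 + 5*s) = s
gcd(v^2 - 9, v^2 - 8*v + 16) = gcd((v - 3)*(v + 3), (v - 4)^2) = 1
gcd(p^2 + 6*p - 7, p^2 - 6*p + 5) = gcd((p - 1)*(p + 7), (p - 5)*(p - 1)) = p - 1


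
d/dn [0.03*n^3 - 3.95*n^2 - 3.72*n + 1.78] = 0.09*n^2 - 7.9*n - 3.72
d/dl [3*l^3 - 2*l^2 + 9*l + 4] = 9*l^2 - 4*l + 9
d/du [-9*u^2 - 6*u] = -18*u - 6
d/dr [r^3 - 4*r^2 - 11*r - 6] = 3*r^2 - 8*r - 11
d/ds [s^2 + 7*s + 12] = 2*s + 7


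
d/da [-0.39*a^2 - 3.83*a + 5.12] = -0.78*a - 3.83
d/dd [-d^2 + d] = 1 - 2*d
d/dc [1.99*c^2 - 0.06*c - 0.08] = 3.98*c - 0.06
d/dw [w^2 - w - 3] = 2*w - 1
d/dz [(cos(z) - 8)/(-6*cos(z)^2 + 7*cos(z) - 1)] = (6*sin(z)^2 + 96*cos(z) - 61)*sin(z)/(6*cos(z)^2 - 7*cos(z) + 1)^2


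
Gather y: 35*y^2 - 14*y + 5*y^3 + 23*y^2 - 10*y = 5*y^3 + 58*y^2 - 24*y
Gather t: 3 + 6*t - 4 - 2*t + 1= 4*t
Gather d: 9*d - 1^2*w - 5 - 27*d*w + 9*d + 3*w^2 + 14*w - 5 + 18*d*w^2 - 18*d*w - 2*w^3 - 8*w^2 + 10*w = d*(18*w^2 - 45*w + 18) - 2*w^3 - 5*w^2 + 23*w - 10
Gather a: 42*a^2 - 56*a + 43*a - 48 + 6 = 42*a^2 - 13*a - 42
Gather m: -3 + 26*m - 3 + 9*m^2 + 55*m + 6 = 9*m^2 + 81*m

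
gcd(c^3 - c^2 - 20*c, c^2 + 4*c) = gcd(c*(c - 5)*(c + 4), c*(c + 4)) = c^2 + 4*c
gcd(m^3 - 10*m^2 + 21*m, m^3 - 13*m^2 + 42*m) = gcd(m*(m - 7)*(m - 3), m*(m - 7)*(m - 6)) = m^2 - 7*m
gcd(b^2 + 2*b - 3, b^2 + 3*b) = b + 3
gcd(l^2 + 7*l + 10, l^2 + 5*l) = l + 5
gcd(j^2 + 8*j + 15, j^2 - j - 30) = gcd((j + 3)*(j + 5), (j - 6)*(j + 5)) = j + 5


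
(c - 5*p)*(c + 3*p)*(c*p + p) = c^3*p - 2*c^2*p^2 + c^2*p - 15*c*p^3 - 2*c*p^2 - 15*p^3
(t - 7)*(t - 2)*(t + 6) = t^3 - 3*t^2 - 40*t + 84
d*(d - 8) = d^2 - 8*d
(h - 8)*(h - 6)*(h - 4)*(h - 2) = h^4 - 20*h^3 + 140*h^2 - 400*h + 384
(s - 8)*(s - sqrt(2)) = s^2 - 8*s - sqrt(2)*s + 8*sqrt(2)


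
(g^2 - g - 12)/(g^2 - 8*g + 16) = (g + 3)/(g - 4)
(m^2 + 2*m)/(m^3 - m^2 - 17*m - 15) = m*(m + 2)/(m^3 - m^2 - 17*m - 15)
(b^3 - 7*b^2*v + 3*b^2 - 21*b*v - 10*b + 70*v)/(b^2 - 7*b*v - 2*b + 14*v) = b + 5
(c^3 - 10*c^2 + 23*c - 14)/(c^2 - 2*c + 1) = (c^2 - 9*c + 14)/(c - 1)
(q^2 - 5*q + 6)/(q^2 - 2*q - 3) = (q - 2)/(q + 1)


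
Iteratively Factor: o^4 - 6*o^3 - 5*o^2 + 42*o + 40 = (o - 5)*(o^3 - o^2 - 10*o - 8) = (o - 5)*(o + 1)*(o^2 - 2*o - 8) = (o - 5)*(o + 1)*(o + 2)*(o - 4)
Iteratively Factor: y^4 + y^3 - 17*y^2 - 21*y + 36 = (y - 4)*(y^3 + 5*y^2 + 3*y - 9) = (y - 4)*(y + 3)*(y^2 + 2*y - 3) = (y - 4)*(y + 3)^2*(y - 1)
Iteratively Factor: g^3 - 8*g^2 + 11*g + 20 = (g - 5)*(g^2 - 3*g - 4) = (g - 5)*(g + 1)*(g - 4)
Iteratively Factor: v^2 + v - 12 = (v - 3)*(v + 4)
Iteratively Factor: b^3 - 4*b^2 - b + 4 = (b - 4)*(b^2 - 1) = (b - 4)*(b + 1)*(b - 1)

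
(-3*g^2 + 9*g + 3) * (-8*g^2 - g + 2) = 24*g^4 - 69*g^3 - 39*g^2 + 15*g + 6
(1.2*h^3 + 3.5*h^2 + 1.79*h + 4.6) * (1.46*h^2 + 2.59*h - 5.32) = 1.752*h^5 + 8.218*h^4 + 5.2944*h^3 - 7.2679*h^2 + 2.3912*h - 24.472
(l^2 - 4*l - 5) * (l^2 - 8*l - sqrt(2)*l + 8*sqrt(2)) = l^4 - 12*l^3 - sqrt(2)*l^3 + 12*sqrt(2)*l^2 + 27*l^2 - 27*sqrt(2)*l + 40*l - 40*sqrt(2)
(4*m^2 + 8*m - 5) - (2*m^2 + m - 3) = 2*m^2 + 7*m - 2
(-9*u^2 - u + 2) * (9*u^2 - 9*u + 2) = -81*u^4 + 72*u^3 + 9*u^2 - 20*u + 4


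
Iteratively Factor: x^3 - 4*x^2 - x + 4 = (x - 1)*(x^2 - 3*x - 4) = (x - 1)*(x + 1)*(x - 4)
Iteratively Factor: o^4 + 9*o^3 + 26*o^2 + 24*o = (o + 4)*(o^3 + 5*o^2 + 6*o) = (o + 2)*(o + 4)*(o^2 + 3*o) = o*(o + 2)*(o + 4)*(o + 3)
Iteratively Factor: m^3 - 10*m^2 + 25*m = (m - 5)*(m^2 - 5*m) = m*(m - 5)*(m - 5)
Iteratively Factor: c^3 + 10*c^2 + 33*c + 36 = (c + 3)*(c^2 + 7*c + 12) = (c + 3)^2*(c + 4)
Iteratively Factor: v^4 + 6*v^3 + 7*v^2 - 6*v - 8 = (v + 4)*(v^3 + 2*v^2 - v - 2) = (v + 2)*(v + 4)*(v^2 - 1) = (v + 1)*(v + 2)*(v + 4)*(v - 1)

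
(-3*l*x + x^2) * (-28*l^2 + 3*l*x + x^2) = 84*l^3*x - 37*l^2*x^2 + x^4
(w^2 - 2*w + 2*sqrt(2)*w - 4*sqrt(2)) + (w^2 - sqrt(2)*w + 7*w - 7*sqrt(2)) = 2*w^2 + sqrt(2)*w + 5*w - 11*sqrt(2)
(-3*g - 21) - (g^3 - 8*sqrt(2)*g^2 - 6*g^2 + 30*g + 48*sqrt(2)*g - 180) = -g^3 + 6*g^2 + 8*sqrt(2)*g^2 - 48*sqrt(2)*g - 33*g + 159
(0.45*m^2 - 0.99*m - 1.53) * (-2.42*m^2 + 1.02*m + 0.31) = -1.089*m^4 + 2.8548*m^3 + 2.8323*m^2 - 1.8675*m - 0.4743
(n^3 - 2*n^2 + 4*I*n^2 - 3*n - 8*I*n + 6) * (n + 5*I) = n^4 - 2*n^3 + 9*I*n^3 - 23*n^2 - 18*I*n^2 + 46*n - 15*I*n + 30*I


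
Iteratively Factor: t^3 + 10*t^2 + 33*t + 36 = (t + 4)*(t^2 + 6*t + 9) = (t + 3)*(t + 4)*(t + 3)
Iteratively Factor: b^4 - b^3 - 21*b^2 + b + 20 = (b - 5)*(b^3 + 4*b^2 - b - 4) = (b - 5)*(b - 1)*(b^2 + 5*b + 4) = (b - 5)*(b - 1)*(b + 1)*(b + 4)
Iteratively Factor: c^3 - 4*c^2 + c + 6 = (c - 2)*(c^2 - 2*c - 3) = (c - 3)*(c - 2)*(c + 1)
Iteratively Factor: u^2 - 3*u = (u)*(u - 3)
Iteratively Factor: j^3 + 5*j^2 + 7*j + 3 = (j + 1)*(j^2 + 4*j + 3) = (j + 1)*(j + 3)*(j + 1)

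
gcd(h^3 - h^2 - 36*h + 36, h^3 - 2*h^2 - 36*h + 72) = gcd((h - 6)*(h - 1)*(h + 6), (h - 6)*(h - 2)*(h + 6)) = h^2 - 36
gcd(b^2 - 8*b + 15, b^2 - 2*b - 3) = b - 3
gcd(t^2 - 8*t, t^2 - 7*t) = t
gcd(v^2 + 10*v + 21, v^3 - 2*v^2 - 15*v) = v + 3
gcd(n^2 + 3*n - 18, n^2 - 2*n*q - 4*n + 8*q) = 1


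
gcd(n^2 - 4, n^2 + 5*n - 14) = n - 2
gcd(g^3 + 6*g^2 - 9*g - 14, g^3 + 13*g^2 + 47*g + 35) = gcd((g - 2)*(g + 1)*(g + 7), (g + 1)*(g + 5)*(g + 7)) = g^2 + 8*g + 7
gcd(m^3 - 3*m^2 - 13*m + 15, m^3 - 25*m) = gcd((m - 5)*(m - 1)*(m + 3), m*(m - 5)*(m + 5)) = m - 5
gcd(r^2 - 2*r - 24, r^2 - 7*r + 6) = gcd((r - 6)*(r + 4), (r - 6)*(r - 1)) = r - 6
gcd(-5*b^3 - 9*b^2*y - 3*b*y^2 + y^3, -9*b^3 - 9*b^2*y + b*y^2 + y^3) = b + y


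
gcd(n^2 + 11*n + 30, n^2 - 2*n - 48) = n + 6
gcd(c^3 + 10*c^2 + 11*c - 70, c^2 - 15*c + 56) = 1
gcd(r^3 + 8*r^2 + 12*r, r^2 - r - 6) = r + 2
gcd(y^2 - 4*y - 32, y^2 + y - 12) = y + 4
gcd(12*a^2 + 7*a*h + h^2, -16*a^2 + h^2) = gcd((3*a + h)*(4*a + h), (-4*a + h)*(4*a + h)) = 4*a + h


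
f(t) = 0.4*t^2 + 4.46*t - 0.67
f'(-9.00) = -2.74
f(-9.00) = -8.41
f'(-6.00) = -0.34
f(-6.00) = -13.03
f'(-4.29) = 1.03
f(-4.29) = -12.44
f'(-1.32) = 3.40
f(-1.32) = -5.86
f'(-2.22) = 2.68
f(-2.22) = -8.60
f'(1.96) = 6.03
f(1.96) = 9.61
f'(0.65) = 4.98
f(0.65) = 2.40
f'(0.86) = 5.15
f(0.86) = 3.46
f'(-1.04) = 3.63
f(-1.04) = -4.88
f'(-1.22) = 3.48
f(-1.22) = -5.52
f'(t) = 0.8*t + 4.46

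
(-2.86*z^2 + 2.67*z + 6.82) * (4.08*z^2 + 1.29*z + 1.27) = -11.6688*z^4 + 7.2042*z^3 + 27.6377*z^2 + 12.1887*z + 8.6614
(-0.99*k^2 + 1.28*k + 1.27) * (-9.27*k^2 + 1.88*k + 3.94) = 9.1773*k^4 - 13.7268*k^3 - 13.2671*k^2 + 7.4308*k + 5.0038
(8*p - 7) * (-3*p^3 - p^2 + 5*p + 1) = -24*p^4 + 13*p^3 + 47*p^2 - 27*p - 7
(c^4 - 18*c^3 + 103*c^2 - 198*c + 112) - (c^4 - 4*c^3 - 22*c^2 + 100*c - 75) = -14*c^3 + 125*c^2 - 298*c + 187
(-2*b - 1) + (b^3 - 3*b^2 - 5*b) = b^3 - 3*b^2 - 7*b - 1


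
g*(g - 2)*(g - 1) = g^3 - 3*g^2 + 2*g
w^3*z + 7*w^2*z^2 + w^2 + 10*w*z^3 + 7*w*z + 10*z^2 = (w + 2*z)*(w + 5*z)*(w*z + 1)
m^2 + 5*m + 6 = (m + 2)*(m + 3)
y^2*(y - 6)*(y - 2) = y^4 - 8*y^3 + 12*y^2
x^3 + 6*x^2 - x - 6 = (x - 1)*(x + 1)*(x + 6)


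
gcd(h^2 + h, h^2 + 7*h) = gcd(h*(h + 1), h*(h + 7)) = h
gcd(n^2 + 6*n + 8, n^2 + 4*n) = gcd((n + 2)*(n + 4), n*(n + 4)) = n + 4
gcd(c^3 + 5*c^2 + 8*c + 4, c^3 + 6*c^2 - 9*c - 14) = c + 1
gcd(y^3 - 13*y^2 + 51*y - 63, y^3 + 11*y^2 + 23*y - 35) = 1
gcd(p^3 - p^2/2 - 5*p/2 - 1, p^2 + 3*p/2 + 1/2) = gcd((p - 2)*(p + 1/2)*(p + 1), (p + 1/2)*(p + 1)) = p^2 + 3*p/2 + 1/2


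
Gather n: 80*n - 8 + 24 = 80*n + 16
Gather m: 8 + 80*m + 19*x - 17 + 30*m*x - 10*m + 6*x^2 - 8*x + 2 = m*(30*x + 70) + 6*x^2 + 11*x - 7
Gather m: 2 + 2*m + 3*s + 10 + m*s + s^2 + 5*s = m*(s + 2) + s^2 + 8*s + 12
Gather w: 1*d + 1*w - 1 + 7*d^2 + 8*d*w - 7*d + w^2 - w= 7*d^2 + 8*d*w - 6*d + w^2 - 1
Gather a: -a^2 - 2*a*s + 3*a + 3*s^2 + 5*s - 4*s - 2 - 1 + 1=-a^2 + a*(3 - 2*s) + 3*s^2 + s - 2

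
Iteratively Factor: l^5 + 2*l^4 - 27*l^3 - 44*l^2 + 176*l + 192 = (l - 3)*(l^4 + 5*l^3 - 12*l^2 - 80*l - 64) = (l - 4)*(l - 3)*(l^3 + 9*l^2 + 24*l + 16) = (l - 4)*(l - 3)*(l + 1)*(l^2 + 8*l + 16) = (l - 4)*(l - 3)*(l + 1)*(l + 4)*(l + 4)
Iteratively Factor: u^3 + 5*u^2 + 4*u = (u + 4)*(u^2 + u) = u*(u + 4)*(u + 1)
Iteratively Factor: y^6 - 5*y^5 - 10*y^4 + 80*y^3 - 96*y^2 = (y - 4)*(y^5 - y^4 - 14*y^3 + 24*y^2) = (y - 4)*(y - 2)*(y^4 + y^3 - 12*y^2) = (y - 4)*(y - 3)*(y - 2)*(y^3 + 4*y^2) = y*(y - 4)*(y - 3)*(y - 2)*(y^2 + 4*y) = y^2*(y - 4)*(y - 3)*(y - 2)*(y + 4)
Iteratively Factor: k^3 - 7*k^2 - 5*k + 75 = (k - 5)*(k^2 - 2*k - 15) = (k - 5)^2*(k + 3)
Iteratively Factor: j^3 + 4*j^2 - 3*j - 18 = (j - 2)*(j^2 + 6*j + 9) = (j - 2)*(j + 3)*(j + 3)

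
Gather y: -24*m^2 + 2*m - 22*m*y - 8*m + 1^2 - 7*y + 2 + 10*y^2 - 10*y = -24*m^2 - 6*m + 10*y^2 + y*(-22*m - 17) + 3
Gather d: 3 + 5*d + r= 5*d + r + 3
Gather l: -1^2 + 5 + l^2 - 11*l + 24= l^2 - 11*l + 28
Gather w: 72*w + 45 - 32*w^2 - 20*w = -32*w^2 + 52*w + 45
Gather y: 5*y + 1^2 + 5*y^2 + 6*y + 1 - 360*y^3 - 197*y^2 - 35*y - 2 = -360*y^3 - 192*y^2 - 24*y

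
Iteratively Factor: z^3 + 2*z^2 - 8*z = (z - 2)*(z^2 + 4*z) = z*(z - 2)*(z + 4)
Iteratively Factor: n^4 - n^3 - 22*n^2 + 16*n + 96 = (n - 3)*(n^3 + 2*n^2 - 16*n - 32) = (n - 3)*(n + 2)*(n^2 - 16) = (n - 4)*(n - 3)*(n + 2)*(n + 4)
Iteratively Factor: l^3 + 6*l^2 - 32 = (l + 4)*(l^2 + 2*l - 8) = (l + 4)^2*(l - 2)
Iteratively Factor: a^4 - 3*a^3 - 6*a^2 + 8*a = (a - 4)*(a^3 + a^2 - 2*a) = a*(a - 4)*(a^2 + a - 2) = a*(a - 4)*(a + 2)*(a - 1)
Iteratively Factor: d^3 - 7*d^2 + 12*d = (d - 4)*(d^2 - 3*d) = d*(d - 4)*(d - 3)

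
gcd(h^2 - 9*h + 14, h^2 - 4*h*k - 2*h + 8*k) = h - 2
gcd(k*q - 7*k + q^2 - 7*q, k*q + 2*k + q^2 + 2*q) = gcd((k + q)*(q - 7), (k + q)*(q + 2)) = k + q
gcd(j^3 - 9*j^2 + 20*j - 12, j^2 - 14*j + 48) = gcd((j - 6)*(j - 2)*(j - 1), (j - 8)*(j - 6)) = j - 6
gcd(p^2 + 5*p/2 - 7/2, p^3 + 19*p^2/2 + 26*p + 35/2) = p + 7/2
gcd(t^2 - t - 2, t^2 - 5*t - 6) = t + 1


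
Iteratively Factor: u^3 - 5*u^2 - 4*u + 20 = (u - 2)*(u^2 - 3*u - 10) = (u - 5)*(u - 2)*(u + 2)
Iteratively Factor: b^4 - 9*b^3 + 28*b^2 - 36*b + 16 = (b - 1)*(b^3 - 8*b^2 + 20*b - 16) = (b - 4)*(b - 1)*(b^2 - 4*b + 4) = (b - 4)*(b - 2)*(b - 1)*(b - 2)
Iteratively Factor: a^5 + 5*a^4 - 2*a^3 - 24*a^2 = (a)*(a^4 + 5*a^3 - 2*a^2 - 24*a) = a*(a + 3)*(a^3 + 2*a^2 - 8*a) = a*(a + 3)*(a + 4)*(a^2 - 2*a) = a*(a - 2)*(a + 3)*(a + 4)*(a)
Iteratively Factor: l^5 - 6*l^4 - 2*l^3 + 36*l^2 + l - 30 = (l + 2)*(l^4 - 8*l^3 + 14*l^2 + 8*l - 15) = (l - 3)*(l + 2)*(l^3 - 5*l^2 - l + 5) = (l - 5)*(l - 3)*(l + 2)*(l^2 - 1) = (l - 5)*(l - 3)*(l + 1)*(l + 2)*(l - 1)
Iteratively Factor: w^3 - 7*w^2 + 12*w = (w)*(w^2 - 7*w + 12) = w*(w - 4)*(w - 3)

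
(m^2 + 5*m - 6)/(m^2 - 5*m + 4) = (m + 6)/(m - 4)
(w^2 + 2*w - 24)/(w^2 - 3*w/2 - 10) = 2*(w + 6)/(2*w + 5)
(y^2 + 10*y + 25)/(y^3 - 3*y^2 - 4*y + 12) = (y^2 + 10*y + 25)/(y^3 - 3*y^2 - 4*y + 12)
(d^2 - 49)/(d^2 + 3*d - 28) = (d - 7)/(d - 4)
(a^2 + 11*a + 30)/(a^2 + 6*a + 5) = (a + 6)/(a + 1)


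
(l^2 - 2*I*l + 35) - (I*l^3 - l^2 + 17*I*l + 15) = -I*l^3 + 2*l^2 - 19*I*l + 20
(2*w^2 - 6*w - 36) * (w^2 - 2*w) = 2*w^4 - 10*w^3 - 24*w^2 + 72*w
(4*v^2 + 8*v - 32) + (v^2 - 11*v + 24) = 5*v^2 - 3*v - 8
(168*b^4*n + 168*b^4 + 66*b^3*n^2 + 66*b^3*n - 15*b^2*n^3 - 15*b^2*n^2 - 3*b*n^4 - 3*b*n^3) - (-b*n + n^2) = 168*b^4*n + 168*b^4 + 66*b^3*n^2 + 66*b^3*n - 15*b^2*n^3 - 15*b^2*n^2 - 3*b*n^4 - 3*b*n^3 + b*n - n^2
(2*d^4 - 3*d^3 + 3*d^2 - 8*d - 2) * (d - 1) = 2*d^5 - 5*d^4 + 6*d^3 - 11*d^2 + 6*d + 2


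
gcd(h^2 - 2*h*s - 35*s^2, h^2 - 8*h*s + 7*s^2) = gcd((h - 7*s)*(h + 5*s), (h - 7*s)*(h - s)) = -h + 7*s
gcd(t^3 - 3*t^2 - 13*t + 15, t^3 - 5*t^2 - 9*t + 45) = t^2 - 2*t - 15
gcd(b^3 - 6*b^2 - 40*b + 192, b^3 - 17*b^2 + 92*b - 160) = b^2 - 12*b + 32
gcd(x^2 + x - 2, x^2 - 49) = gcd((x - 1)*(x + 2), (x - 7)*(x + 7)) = 1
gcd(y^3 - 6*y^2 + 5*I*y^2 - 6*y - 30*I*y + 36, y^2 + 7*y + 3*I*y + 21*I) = y + 3*I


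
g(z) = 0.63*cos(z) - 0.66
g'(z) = -0.63*sin(z)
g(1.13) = -0.39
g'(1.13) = -0.57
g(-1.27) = -0.47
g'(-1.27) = 0.60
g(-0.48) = -0.10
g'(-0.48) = 0.29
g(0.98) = -0.31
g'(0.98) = -0.52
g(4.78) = -0.62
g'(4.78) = 0.63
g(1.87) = -0.85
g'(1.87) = -0.60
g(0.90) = -0.27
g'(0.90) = -0.49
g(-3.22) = -1.29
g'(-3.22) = -0.05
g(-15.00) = -1.14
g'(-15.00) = 0.41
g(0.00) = -0.03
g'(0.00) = 0.00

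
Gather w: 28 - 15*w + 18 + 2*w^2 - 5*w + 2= 2*w^2 - 20*w + 48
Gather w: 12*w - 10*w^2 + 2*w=-10*w^2 + 14*w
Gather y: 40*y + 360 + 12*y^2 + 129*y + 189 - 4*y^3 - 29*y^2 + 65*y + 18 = -4*y^3 - 17*y^2 + 234*y + 567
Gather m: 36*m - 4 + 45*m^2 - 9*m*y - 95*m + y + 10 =45*m^2 + m*(-9*y - 59) + y + 6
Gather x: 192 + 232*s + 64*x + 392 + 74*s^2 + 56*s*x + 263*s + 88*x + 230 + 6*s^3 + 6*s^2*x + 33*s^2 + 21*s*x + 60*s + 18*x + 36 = 6*s^3 + 107*s^2 + 555*s + x*(6*s^2 + 77*s + 170) + 850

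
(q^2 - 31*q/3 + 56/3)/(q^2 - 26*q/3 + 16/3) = (3*q - 7)/(3*q - 2)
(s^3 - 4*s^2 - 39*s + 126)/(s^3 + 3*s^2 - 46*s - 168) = (s - 3)/(s + 4)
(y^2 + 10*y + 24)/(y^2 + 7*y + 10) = (y^2 + 10*y + 24)/(y^2 + 7*y + 10)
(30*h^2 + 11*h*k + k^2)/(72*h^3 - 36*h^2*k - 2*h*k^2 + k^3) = (5*h + k)/(12*h^2 - 8*h*k + k^2)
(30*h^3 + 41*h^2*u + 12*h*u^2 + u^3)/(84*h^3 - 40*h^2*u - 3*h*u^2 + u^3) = (5*h^2 + 6*h*u + u^2)/(14*h^2 - 9*h*u + u^2)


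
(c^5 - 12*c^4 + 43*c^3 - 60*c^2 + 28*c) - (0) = c^5 - 12*c^4 + 43*c^3 - 60*c^2 + 28*c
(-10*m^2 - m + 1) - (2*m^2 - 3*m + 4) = -12*m^2 + 2*m - 3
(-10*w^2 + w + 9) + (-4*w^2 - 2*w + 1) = -14*w^2 - w + 10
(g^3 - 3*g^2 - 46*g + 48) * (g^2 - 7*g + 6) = g^5 - 10*g^4 - 19*g^3 + 352*g^2 - 612*g + 288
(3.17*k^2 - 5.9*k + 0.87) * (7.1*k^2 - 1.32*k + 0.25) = 22.507*k^4 - 46.0744*k^3 + 14.7575*k^2 - 2.6234*k + 0.2175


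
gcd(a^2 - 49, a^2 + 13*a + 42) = a + 7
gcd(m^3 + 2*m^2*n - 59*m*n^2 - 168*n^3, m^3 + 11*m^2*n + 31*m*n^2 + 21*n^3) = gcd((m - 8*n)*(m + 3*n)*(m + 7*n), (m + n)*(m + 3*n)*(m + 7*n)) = m^2 + 10*m*n + 21*n^2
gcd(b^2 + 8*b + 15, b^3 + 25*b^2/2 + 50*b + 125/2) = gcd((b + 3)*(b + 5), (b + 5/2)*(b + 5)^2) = b + 5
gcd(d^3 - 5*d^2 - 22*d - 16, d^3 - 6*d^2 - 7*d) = d + 1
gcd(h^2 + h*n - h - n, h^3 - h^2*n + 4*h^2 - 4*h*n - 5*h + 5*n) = h - 1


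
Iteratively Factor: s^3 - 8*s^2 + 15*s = (s)*(s^2 - 8*s + 15) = s*(s - 3)*(s - 5)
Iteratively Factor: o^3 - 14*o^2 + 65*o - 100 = (o - 5)*(o^2 - 9*o + 20) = (o - 5)*(o - 4)*(o - 5)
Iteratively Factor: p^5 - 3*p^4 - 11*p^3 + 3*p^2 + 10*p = (p + 2)*(p^4 - 5*p^3 - p^2 + 5*p) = (p - 5)*(p + 2)*(p^3 - p) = (p - 5)*(p - 1)*(p + 2)*(p^2 + p) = p*(p - 5)*(p - 1)*(p + 2)*(p + 1)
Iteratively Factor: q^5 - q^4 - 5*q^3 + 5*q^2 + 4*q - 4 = (q - 1)*(q^4 - 5*q^2 + 4) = (q - 1)*(q + 2)*(q^3 - 2*q^2 - q + 2) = (q - 1)^2*(q + 2)*(q^2 - q - 2) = (q - 1)^2*(q + 1)*(q + 2)*(q - 2)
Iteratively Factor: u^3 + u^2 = (u)*(u^2 + u) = u^2*(u + 1)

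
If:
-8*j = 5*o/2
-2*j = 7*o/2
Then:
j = 0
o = 0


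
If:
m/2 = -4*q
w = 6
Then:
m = -8*q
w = 6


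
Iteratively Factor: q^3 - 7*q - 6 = (q + 1)*(q^2 - q - 6) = (q - 3)*(q + 1)*(q + 2)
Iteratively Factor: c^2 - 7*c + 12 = (c - 4)*(c - 3)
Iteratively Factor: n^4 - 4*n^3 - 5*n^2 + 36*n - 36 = (n - 3)*(n^3 - n^2 - 8*n + 12) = (n - 3)*(n + 3)*(n^2 - 4*n + 4) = (n - 3)*(n - 2)*(n + 3)*(n - 2)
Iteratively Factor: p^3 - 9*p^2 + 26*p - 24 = (p - 4)*(p^2 - 5*p + 6) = (p - 4)*(p - 3)*(p - 2)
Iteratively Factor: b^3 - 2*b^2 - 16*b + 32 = (b - 2)*(b^2 - 16) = (b - 2)*(b + 4)*(b - 4)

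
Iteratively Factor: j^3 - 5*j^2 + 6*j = (j - 3)*(j^2 - 2*j) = (j - 3)*(j - 2)*(j)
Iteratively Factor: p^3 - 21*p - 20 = (p - 5)*(p^2 + 5*p + 4) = (p - 5)*(p + 4)*(p + 1)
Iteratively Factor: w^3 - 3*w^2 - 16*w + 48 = (w - 3)*(w^2 - 16) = (w - 3)*(w + 4)*(w - 4)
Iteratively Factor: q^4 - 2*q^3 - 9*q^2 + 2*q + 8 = (q - 1)*(q^3 - q^2 - 10*q - 8) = (q - 1)*(q + 1)*(q^2 - 2*q - 8) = (q - 4)*(q - 1)*(q + 1)*(q + 2)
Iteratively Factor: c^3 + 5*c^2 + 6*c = (c + 2)*(c^2 + 3*c) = c*(c + 2)*(c + 3)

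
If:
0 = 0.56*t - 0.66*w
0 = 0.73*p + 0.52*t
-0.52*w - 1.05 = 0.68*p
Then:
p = -17.32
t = 24.32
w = 20.64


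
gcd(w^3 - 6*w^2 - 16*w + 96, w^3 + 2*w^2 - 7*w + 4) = w + 4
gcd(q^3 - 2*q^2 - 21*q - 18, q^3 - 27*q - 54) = q^2 - 3*q - 18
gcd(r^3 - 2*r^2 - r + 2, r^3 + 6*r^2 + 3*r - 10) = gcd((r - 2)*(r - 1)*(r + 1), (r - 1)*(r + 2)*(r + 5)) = r - 1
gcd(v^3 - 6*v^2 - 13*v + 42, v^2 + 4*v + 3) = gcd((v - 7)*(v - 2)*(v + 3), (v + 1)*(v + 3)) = v + 3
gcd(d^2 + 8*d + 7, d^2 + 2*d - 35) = d + 7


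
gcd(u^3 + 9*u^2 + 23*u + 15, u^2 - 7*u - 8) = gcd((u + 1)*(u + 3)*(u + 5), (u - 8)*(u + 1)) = u + 1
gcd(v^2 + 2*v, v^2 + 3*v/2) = v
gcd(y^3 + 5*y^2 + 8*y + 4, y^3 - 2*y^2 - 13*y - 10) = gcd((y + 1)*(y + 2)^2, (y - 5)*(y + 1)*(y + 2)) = y^2 + 3*y + 2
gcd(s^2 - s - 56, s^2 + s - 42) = s + 7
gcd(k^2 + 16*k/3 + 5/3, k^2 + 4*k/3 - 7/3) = 1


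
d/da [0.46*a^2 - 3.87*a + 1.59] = 0.92*a - 3.87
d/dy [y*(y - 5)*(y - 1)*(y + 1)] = 4*y^3 - 15*y^2 - 2*y + 5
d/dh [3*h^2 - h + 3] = 6*h - 1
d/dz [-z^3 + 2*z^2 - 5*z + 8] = -3*z^2 + 4*z - 5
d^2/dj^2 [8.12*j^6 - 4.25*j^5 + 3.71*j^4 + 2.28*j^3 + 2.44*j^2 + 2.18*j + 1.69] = 243.6*j^4 - 85.0*j^3 + 44.52*j^2 + 13.68*j + 4.88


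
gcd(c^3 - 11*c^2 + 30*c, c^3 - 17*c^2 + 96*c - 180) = c^2 - 11*c + 30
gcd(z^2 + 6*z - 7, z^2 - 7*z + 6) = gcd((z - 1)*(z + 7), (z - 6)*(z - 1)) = z - 1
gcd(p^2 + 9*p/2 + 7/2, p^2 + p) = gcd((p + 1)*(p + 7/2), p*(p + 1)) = p + 1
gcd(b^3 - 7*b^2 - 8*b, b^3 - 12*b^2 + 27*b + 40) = b^2 - 7*b - 8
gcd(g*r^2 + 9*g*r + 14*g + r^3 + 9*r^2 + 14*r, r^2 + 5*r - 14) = r + 7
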